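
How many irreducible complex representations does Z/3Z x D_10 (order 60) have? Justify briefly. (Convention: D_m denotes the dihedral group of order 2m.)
24

Working: The number of irreducible complex representations of a finite group equals its number of conjugacy classes. For a direct product, #classes(G x H) = #classes(G) * #classes(H). Z/3Z has 3 classes (abelian), D_10 has 8 classes, so 3 * 8 = 24, so Z/3Z x D_10 (order 60) has exactly 24 irreducible complex representations.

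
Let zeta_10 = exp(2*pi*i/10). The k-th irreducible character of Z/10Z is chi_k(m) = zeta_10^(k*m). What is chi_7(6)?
chi_7(6) = zeta_10^42 = exp(2*I*pi/5)

Proof sketch: chi_7(6) = zeta_10^(7*6) = zeta_10^42. Since zeta_10^10 = 1, this equals zeta_10^2 = exp(2*pi*i*2/10) = exp(2*I*pi/5).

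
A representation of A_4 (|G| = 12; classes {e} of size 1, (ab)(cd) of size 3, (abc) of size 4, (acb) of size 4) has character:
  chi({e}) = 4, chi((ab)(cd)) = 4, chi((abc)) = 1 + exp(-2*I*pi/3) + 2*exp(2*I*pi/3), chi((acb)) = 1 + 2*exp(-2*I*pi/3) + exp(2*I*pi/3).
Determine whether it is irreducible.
Not irreducible (reducible): <chi, chi> = 6 > 1.

Explanation: <chi, chi> = (1/|G|) sum_C |C| * |chi(C)|^2 = (1/12)[1*|4|^2 + 3*|4|^2 + 4*|1 + exp(-2*I*pi/3) + 2*exp(2*I*pi/3)|^2 + 4*|1 + 2*exp(-2*I*pi/3) + exp(2*I*pi/3)|^2]
  = (1/12)[(16) + (48) + (4) + (4)] = 72/12 = 6.
(Exp terms are combined using exp(i*s)*conj(exp(i*t)) = exp(i*(s-t)), and sums of them are collapsed using the identity that for every m > 1 the m distinct m-th roots of unity sum to 0, e.g. 1 + exp(2*I*pi/3) + exp(-2*I*pi/3) = 0.)
A character is irreducible iff <chi, chi> = 1, so this representation is reducible.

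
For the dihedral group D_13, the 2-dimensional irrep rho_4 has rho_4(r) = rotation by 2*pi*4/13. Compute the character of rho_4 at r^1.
chi_{rho_4}(r^1) = 2*cos(2*pi*4*1/13) = -2*cos(5*pi/13)

Proof sketch: rho_4(r^1) is rotation by angle 2*pi*4*1/13, whose trace is 2*cos(2*pi*4*1/13) = -2*cos(5*pi/13).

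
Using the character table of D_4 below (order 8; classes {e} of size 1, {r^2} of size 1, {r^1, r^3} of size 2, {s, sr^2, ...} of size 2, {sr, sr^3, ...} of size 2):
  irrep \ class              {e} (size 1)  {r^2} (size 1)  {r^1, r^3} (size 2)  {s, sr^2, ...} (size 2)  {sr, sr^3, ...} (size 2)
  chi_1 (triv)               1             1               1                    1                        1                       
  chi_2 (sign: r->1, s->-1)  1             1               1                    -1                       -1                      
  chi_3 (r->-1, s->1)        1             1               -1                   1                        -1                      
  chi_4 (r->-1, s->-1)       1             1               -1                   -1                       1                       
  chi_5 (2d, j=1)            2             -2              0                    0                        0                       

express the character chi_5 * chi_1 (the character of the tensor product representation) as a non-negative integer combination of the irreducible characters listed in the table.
chi_5 tensor chi_1 = chi_5 (all other irreducibles have multiplicity 0).

Explanation: The character of a tensor product is the pointwise product (chi_5 * chi_1)(C) = chi_5(C) * chi_1(C):
  {e}: (2)*(1), {r^2}: (-2)*(1), {r^1, r^3}: (0)*(1), {s, sr^2, ...}: (0)*(1), {sr, sr^3, ...}: (0)*(1)
so (chi_5 * chi_1) takes values
  {e} -> 2, {r^2} -> -2, {r^1, r^3} -> 0, {s, sr^2, ...} -> 0, {sr, sr^3, ...} -> 0.
Now take the inner product of this character with each irreducible chi from the table, <chi_5*chi_1, chi> = (1/8) sum_C |C| (chi_5*chi_1)(C) conj(chi(C)):
  <chi_5*chi_1, chi_1> = (1/8)[1*(2)*conj(1) + 1*(-2)*conj(1) + 2*(0)*conj(1) + 2*(0)*conj(1) + 2*(0)*conj(1)]
      = (1/8)[(2) + (-2) + (0) + (0) + (0)] = 0/8 = 0
  <chi_5*chi_1, chi_2> = (1/8)[1*(2)*conj(1) + 1*(-2)*conj(1) + 2*(0)*conj(1) + 2*(0)*conj(-1) + 2*(0)*conj(-1)]
      = (1/8)[(2) + (-2) + (0) + (0) + (0)] = 0/8 = 0
  <chi_5*chi_1, chi_3> = (1/8)[1*(2)*conj(1) + 1*(-2)*conj(1) + 2*(0)*conj(-1) + 2*(0)*conj(1) + 2*(0)*conj(-1)]
      = (1/8)[(2) + (-2) + (0) + (0) + (0)] = 0/8 = 0
  <chi_5*chi_1, chi_4> = (1/8)[1*(2)*conj(1) + 1*(-2)*conj(1) + 2*(0)*conj(-1) + 2*(0)*conj(-1) + 2*(0)*conj(1)]
      = (1/8)[(2) + (-2) + (0) + (0) + (0)] = 0/8 = 0
  <chi_5*chi_1, chi_5> = (1/8)[1*(2)*conj(2) + 1*(-2)*conj(-2) + 2*(0)*conj(0) + 2*(0)*conj(0) + 2*(0)*conj(0)]
      = (1/8)[(4) + (4) + (0) + (0) + (0)] = 8/8 = 1
Hence the multiplicities are chi_5: 1. Dimension check: dim(chi_5)*dim(chi_1) = 2*1 = 2 and sum (mult * dim) = 1*2 = 2.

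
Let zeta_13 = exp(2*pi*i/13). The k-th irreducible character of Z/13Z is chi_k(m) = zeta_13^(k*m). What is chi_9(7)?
chi_9(7) = zeta_13^63 = exp(-4*I*pi/13)

Details: chi_9(7) = zeta_13^(9*7) = zeta_13^63. Since zeta_13^13 = 1, this equals zeta_13^11 = exp(2*pi*i*11/13) = exp(-4*I*pi/13).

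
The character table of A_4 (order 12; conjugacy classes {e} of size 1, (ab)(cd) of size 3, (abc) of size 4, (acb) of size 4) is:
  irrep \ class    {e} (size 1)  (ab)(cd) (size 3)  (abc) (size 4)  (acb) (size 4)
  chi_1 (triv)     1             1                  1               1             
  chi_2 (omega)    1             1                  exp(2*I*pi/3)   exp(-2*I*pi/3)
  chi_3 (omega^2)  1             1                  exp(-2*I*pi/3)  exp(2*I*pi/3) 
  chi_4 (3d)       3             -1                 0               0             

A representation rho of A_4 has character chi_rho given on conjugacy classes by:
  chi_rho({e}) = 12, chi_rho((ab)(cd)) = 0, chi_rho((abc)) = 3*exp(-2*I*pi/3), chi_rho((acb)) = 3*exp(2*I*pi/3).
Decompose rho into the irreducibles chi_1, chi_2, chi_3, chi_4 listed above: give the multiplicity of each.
Multiplicities: chi_1: 0, chi_2: 0, chi_3: 3, chi_4: 3.

Solution. Use <chi_rho, chi> = (1/|G|) sum_C |C| * chi_rho(C) * conj(chi(C)) with |G| = 12 for each irreducible chi in the table:
  <chi_rho, chi_1> = (1/12)[1*(12)*conj(1) + 3*(0)*conj(1) + 4*(3*exp(-2*I*pi/3))*conj(1) + 4*(3*exp(2*I*pi/3))*conj(1)]
      = (1/12)[(12) + (0) + (12*exp(-2*I*pi/3)) + (12*exp(2*I*pi/3))] = 0/12 = 0
  <chi_rho, chi_2> = (1/12)[1*(12)*conj(1) + 3*(0)*conj(1) + 4*(3*exp(-2*I*pi/3))*conj(exp(2*I*pi/3)) + 4*(3*exp(2*I*pi/3))*conj(exp(-2*I*pi/3))]
      = (1/12)[(12) + (0) + (12*exp(2*I*pi/3)) + (12*exp(-2*I*pi/3))] = 0/12 = 0
  <chi_rho, chi_3> = (1/12)[1*(12)*conj(1) + 3*(0)*conj(1) + 4*(3*exp(-2*I*pi/3))*conj(exp(-2*I*pi/3)) + 4*(3*exp(2*I*pi/3))*conj(exp(2*I*pi/3))]
      = (1/12)[(12) + (0) + (12) + (12)] = 36/12 = 3
  <chi_rho, chi_4> = (1/12)[1*(12)*conj(3) + 3*(0)*conj(-1) + 4*(3*exp(-2*I*pi/3))*conj(0) + 4*(3*exp(2*I*pi/3))*conj(0)]
      = (1/12)[(36) + (0) + (0) + (0)] = 36/12 = 3
(Exp terms are combined using exp(i*s)*conj(exp(i*t)) = exp(i*(s-t)), and sums of them are collapsed using the identity that for every m > 1 the m distinct m-th roots of unity sum to 0, e.g. 1 + exp(2*I*pi/3) + exp(-2*I*pi/3) = 0.)
Dimension check: dim(rho) = sum (mult * dim) = 0*1 + 0*1 + 3*1 + 3*3 = 12 = chi_rho(e) = 12.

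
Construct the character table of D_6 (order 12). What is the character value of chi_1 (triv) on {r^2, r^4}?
Conjugacy classes: {e} of size 1, {r^3} of size 1, {r^1, r^5} of size 2, {r^2, r^4} of size 2, {s, sr^2, ...} of size 3, {sr, sr^3, ...} of size 3.
Character table:
  irrep \ class              {e} (size 1)  {r^3} (size 1)  {r^1, r^5} (size 2)  {r^2, r^4} (size 2)  {s, sr^2, ...} (size 3)  {sr, sr^3, ...} (size 3)
  chi_1 (triv)               1             1               1                    1                    1                        1                       
  chi_2 (sign: r->1, s->-1)  1             1               1                    1                    -1                       -1                      
  chi_3 (r->-1, s->1)        1             -1              -1                   1                    1                        -1                      
  chi_4 (r->-1, s->-1)       1             -1              -1                   1                    -1                       1                       
  chi_5 (2d, j=1)            2             -2              1                    -1                   0                        0                       
  chi_6 (2d, j=2)            2             2               -1                   -1                   0                        0                       

Spot check: chi_1 (triv) on {r^2, r^4} = 1.

Details: D_6 has order 2*6 = 12 with 6 conjugacy classes, hence 6 irreducibles. Sum of squared dims 1 + 1 + 1 + 1 + 4 + 4 = 12 = |G|. Linear characters come from the abelianisation; the 2-dimensional irreps have character r^k -> 2*cos(2*pi*j*k/6), reflections -> 0.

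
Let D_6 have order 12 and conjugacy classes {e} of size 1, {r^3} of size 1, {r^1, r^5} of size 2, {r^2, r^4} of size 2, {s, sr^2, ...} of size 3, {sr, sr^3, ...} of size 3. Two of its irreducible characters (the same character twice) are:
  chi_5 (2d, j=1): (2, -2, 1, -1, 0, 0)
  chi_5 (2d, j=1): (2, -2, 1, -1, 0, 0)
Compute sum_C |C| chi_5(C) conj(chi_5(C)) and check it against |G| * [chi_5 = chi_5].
Sum = 12 = |G| = 12; so <chi_5, chi_5> = 1 (norm-1 confirms irreducibility).

Proof sketch: Compute term by term over conjugacy classes (|C| * chi_5(C) * conj(chi_5(C))):
  1*(2)*conj(2) + 1*(-2)*conj(-2) + 2*(1)*conj(1) + 2*(-1)*conj(-1) + 3*(0)*conj(0) + 3*(0)*conj(0)
  = (4) + (4) + (2) + (2) + (0) + (0)
  = 12.
Dividing by |G| = 12 gives 12/12 = 1, matching the row-orthogonality relation <chi_5, chi_5> = [chi_5 = chi_5].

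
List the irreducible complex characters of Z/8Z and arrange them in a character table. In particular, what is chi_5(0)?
Character table of Z/8Z (irreps indexed chi_0,...,chi_7 with chi_k(m) = zeta_8^(k*m), zeta_8 = exp(2*pi*i/8)):
  irrep \ class  {0} (size 1)  {1} (size 1)    {2} (size 1)  {3} (size 1)    {4} (size 1)  {5} (size 1)    {6} (size 1)  {7} (size 1)  
  chi_0          1             1               1             1               1             1               1             1             
  chi_1          1             exp(I*pi/4)     I             exp(3*I*pi/4)   -1            exp(-3*I*pi/4)  -I            exp(-I*pi/4)  
  chi_2          1             I               -1            -I              1             I               -1            -I            
  chi_3          1             exp(3*I*pi/4)   -I            exp(I*pi/4)     -1            exp(-I*pi/4)    I             exp(-3*I*pi/4)
  chi_4          1             -1              1             -1              1             -1              1             -1            
  chi_5          1             exp(-3*I*pi/4)  I             exp(-I*pi/4)    -1            exp(I*pi/4)     -I            exp(3*I*pi/4) 
  chi_6          1             -I              -1            I               1             -I              -1            I             
  chi_7          1             exp(-I*pi/4)    -I            exp(-3*I*pi/4)  -1            exp(3*I*pi/4)   I             exp(I*pi/4)   

Spot check: chi_5(0) = zeta_8^(5*0) = zeta_8^0 = 1.

Explanation: Z/8Z is abelian, so all 8 irreducible complex representations are 1-dimensional. They are given by chi_k(m) = zeta_8^(k*m) for k = 0,...,7. Row orthogonality: sum_m chi_k(m) conj(chi_l(m)) = 8 * [k = l].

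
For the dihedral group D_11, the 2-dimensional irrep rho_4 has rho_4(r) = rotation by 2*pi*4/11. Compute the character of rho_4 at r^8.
chi_{rho_4}(r^8) = 2*cos(2*pi*4*8/11) = 2*cos(2*pi/11)

Explanation: rho_4(r^8) is rotation by angle 2*pi*4*8/11, whose trace is 2*cos(2*pi*4*8/11) = 2*cos(2*pi/11).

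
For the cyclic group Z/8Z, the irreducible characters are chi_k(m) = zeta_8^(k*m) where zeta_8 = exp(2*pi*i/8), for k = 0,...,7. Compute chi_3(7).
chi_3(7) = zeta_8^21 = exp(-3*I*pi/4)

chi_3(7) = zeta_8^(3*7) = zeta_8^21. Since zeta_8^8 = 1, this equals zeta_8^5 = exp(2*pi*i*5/8) = exp(-3*I*pi/4).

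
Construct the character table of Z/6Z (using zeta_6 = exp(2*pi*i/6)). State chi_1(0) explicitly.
Character table of Z/6Z (irreps indexed chi_0,...,chi_5 with chi_k(m) = zeta_6^(k*m), zeta_6 = exp(2*pi*i/6)):
  irrep \ class  {0} (size 1)  {1} (size 1)    {2} (size 1)    {3} (size 1)  {4} (size 1)    {5} (size 1)  
  chi_0          1             1               1               1             1               1             
  chi_1          1             exp(I*pi/3)     exp(2*I*pi/3)   -1            exp(-2*I*pi/3)  exp(-I*pi/3)  
  chi_2          1             exp(2*I*pi/3)   exp(-2*I*pi/3)  1             exp(2*I*pi/3)   exp(-2*I*pi/3)
  chi_3          1             -1              1               -1            1               -1            
  chi_4          1             exp(-2*I*pi/3)  exp(2*I*pi/3)   1             exp(-2*I*pi/3)  exp(2*I*pi/3) 
  chi_5          1             exp(-I*pi/3)    exp(-2*I*pi/3)  -1            exp(2*I*pi/3)   exp(I*pi/3)   

Spot check: chi_1(0) = zeta_6^(1*0) = zeta_6^0 = 1.

Argument: Z/6Z is abelian, so all 6 irreducible complex representations are 1-dimensional. They are given by chi_k(m) = zeta_6^(k*m) for k = 0,...,5. Row orthogonality: sum_m chi_k(m) conj(chi_l(m)) = 6 * [k = l].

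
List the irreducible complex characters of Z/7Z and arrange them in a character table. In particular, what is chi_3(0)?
Character table of Z/7Z (irreps indexed chi_0,...,chi_6 with chi_k(m) = zeta_7^(k*m), zeta_7 = exp(2*pi*i/7)):
  irrep \ class  {0} (size 1)  {1} (size 1)    {2} (size 1)    {3} (size 1)    {4} (size 1)    {5} (size 1)    {6} (size 1)  
  chi_0          1             1               1               1               1               1               1             
  chi_1          1             exp(2*I*pi/7)   exp(4*I*pi/7)   exp(6*I*pi/7)   exp(-6*I*pi/7)  exp(-4*I*pi/7)  exp(-2*I*pi/7)
  chi_2          1             exp(4*I*pi/7)   exp(-6*I*pi/7)  exp(-2*I*pi/7)  exp(2*I*pi/7)   exp(6*I*pi/7)   exp(-4*I*pi/7)
  chi_3          1             exp(6*I*pi/7)   exp(-2*I*pi/7)  exp(4*I*pi/7)   exp(-4*I*pi/7)  exp(2*I*pi/7)   exp(-6*I*pi/7)
  chi_4          1             exp(-6*I*pi/7)  exp(2*I*pi/7)   exp(-4*I*pi/7)  exp(4*I*pi/7)   exp(-2*I*pi/7)  exp(6*I*pi/7) 
  chi_5          1             exp(-4*I*pi/7)  exp(6*I*pi/7)   exp(2*I*pi/7)   exp(-2*I*pi/7)  exp(-6*I*pi/7)  exp(4*I*pi/7) 
  chi_6          1             exp(-2*I*pi/7)  exp(-4*I*pi/7)  exp(-6*I*pi/7)  exp(6*I*pi/7)   exp(4*I*pi/7)   exp(2*I*pi/7) 

Spot check: chi_3(0) = zeta_7^(3*0) = zeta_7^0 = 1.

Why: Z/7Z is abelian, so all 7 irreducible complex representations are 1-dimensional. They are given by chi_k(m) = zeta_7^(k*m) for k = 0,...,6. Row orthogonality: sum_m chi_k(m) conj(chi_l(m)) = 7 * [k = l].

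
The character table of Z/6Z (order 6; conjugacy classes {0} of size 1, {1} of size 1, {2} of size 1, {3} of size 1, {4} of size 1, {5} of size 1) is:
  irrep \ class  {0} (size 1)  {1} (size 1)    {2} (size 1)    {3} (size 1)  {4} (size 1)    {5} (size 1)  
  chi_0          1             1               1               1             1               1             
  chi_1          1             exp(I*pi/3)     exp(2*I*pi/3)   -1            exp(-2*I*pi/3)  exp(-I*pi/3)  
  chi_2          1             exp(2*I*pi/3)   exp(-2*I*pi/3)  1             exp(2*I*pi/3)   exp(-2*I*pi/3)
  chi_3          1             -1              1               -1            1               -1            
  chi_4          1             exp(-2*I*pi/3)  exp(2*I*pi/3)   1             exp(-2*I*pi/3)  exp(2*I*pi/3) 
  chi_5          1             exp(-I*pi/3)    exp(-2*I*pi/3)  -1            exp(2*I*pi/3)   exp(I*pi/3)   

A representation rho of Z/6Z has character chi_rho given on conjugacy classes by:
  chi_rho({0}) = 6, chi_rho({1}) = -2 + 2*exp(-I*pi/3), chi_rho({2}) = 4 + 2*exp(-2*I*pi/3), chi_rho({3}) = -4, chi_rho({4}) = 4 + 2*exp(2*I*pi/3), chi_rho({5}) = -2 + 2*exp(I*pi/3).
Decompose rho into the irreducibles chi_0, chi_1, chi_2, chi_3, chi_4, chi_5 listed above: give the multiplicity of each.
Multiplicities: chi_0: 1, chi_1: 0, chi_2: 0, chi_3: 3, chi_4: 0, chi_5: 2.

Reasoning: Use <chi_rho, chi> = (1/|G|) sum_C |C| * chi_rho(C) * conj(chi(C)) with |G| = 6 for each irreducible chi in the table:
  <chi_rho, chi_0> = (1/6)[1*(6)*conj(1) + 1*(-2 + 2*exp(-I*pi/3))*conj(1) + 1*(4 + 2*exp(-2*I*pi/3))*conj(1) + 1*(-4)*conj(1) + 1*(4 + 2*exp(2*I*pi/3))*conj(1) + 1*(-2 + 2*exp(I*pi/3))*conj(1)]
      = (1/6)[(6) + (-2 + 2*exp(-I*pi/3)) + (4 + 2*exp(-2*I*pi/3)) + (-4) + (4 + 2*exp(2*I*pi/3)) + (-2 + 2*exp(I*pi/3))] = 6/6 = 1
  <chi_rho, chi_1> = (1/6)[1*(6)*conj(1) + 1*(-2 + 2*exp(-I*pi/3))*conj(exp(I*pi/3)) + 1*(4 + 2*exp(-2*I*pi/3))*conj(exp(2*I*pi/3)) + 1*(-4)*conj(-1) + 1*(4 + 2*exp(2*I*pi/3))*conj(exp(-2*I*pi/3)) + 1*(-2 + 2*exp(I*pi/3))*conj(exp(-I*pi/3))]
      = (1/6)[(6) + (-2) + (4*exp(-2*I*pi/3) + 2*exp(2*I*pi/3)) + (4) + (2*exp(-2*I*pi/3) + 4*exp(2*I*pi/3)) + (-2)] = 0/6 = 0
  <chi_rho, chi_2> = (1/6)[1*(6)*conj(1) + 1*(-2 + 2*exp(-I*pi/3))*conj(exp(2*I*pi/3)) + 1*(4 + 2*exp(-2*I*pi/3))*conj(exp(-2*I*pi/3)) + 1*(-4)*conj(1) + 1*(4 + 2*exp(2*I*pi/3))*conj(exp(2*I*pi/3)) + 1*(-2 + 2*exp(I*pi/3))*conj(exp(-2*I*pi/3))]
      = (1/6)[(6) + (-2 - 2*exp(-2*I*pi/3)) + (2 + 4*exp(2*I*pi/3)) + (-4) + (2 + 4*exp(-2*I*pi/3)) + (-2 - 2*exp(2*I*pi/3))] = 0/6 = 0
  <chi_rho, chi_3> = (1/6)[1*(6)*conj(1) + 1*(-2 + 2*exp(-I*pi/3))*conj(-1) + 1*(4 + 2*exp(-2*I*pi/3))*conj(1) + 1*(-4)*conj(-1) + 1*(4 + 2*exp(2*I*pi/3))*conj(1) + 1*(-2 + 2*exp(I*pi/3))*conj(-1)]
      = (1/6)[(6) + (2 - 2*exp(-I*pi/3)) + (4 + 2*exp(-2*I*pi/3)) + (4) + (4 + 2*exp(2*I*pi/3)) + (2 - 2*exp(I*pi/3))] = 18/6 = 3
  <chi_rho, chi_4> = (1/6)[1*(6)*conj(1) + 1*(-2 + 2*exp(-I*pi/3))*conj(exp(-2*I*pi/3)) + 1*(4 + 2*exp(-2*I*pi/3))*conj(exp(2*I*pi/3)) + 1*(-4)*conj(1) + 1*(4 + 2*exp(2*I*pi/3))*conj(exp(-2*I*pi/3)) + 1*(-2 + 2*exp(I*pi/3))*conj(exp(2*I*pi/3))]
      = (1/6)[(6) + (2) + (4*exp(-2*I*pi/3) + 2*exp(2*I*pi/3)) + (-4) + (2*exp(-2*I*pi/3) + 4*exp(2*I*pi/3)) + (2)] = 0/6 = 0
  <chi_rho, chi_5> = (1/6)[1*(6)*conj(1) + 1*(-2 + 2*exp(-I*pi/3))*conj(exp(-I*pi/3)) + 1*(4 + 2*exp(-2*I*pi/3))*conj(exp(-2*I*pi/3)) + 1*(-4)*conj(-1) + 1*(4 + 2*exp(2*I*pi/3))*conj(exp(2*I*pi/3)) + 1*(-2 + 2*exp(I*pi/3))*conj(exp(I*pi/3))]
      = (1/6)[(6) + (2 - 2*exp(I*pi/3)) + (2 + 4*exp(2*I*pi/3)) + (4) + (2 + 4*exp(-2*I*pi/3)) + (2 - 2*exp(-I*pi/3))] = 12/6 = 2
(Exp terms are combined using exp(i*s)*conj(exp(i*t)) = exp(i*(s-t)), and sums of them are collapsed using the identity that for every m > 1 the m distinct m-th roots of unity sum to 0, e.g. 1 + exp(2*I*pi/3) + exp(-2*I*pi/3) = 0.)
Dimension check: dim(rho) = sum (mult * dim) = 1*1 + 0*1 + 0*1 + 3*1 + 0*1 + 2*1 = 6 = chi_rho(e) = 6.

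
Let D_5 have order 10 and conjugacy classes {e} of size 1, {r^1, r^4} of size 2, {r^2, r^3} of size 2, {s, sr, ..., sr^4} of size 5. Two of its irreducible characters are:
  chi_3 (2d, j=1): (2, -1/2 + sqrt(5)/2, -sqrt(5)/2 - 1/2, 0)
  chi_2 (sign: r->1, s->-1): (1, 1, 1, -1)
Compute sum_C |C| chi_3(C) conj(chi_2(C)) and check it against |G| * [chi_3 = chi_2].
Sum = 0; so <chi_3, chi_2> = 0 (distinct irreducibles are orthogonal).

Reasoning: Compute term by term over conjugacy classes (|C| * chi_3(C) * conj(chi_2(C))):
  1*(2)*conj(1) + 2*(-1/2 + sqrt(5)/2)*conj(1) + 2*(-sqrt(5)/2 - 1/2)*conj(1) + 5*(0)*conj(-1)
  = (2) + (-1 + sqrt(5)) + (-sqrt(5) - 1) + (0)
  = 0.
Dividing by |G| = 10 gives 0/10 = 0, matching the row-orthogonality relation <chi_3, chi_2> = [chi_3 = chi_2].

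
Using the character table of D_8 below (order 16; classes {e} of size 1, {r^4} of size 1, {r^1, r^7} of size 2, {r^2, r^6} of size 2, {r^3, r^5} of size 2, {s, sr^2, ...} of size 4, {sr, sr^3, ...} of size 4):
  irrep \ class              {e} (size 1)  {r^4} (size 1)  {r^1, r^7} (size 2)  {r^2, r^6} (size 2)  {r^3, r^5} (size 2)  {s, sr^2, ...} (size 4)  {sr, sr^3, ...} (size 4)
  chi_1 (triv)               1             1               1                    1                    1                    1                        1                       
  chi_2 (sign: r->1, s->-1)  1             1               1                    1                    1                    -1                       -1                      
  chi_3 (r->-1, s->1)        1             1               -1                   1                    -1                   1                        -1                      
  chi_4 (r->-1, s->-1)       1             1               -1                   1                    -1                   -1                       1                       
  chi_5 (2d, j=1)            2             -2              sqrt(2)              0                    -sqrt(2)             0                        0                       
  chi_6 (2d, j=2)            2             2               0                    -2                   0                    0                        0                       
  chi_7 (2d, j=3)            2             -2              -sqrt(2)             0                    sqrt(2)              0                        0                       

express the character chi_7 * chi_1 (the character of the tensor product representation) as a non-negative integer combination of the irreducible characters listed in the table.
chi_7 tensor chi_1 = chi_7 (all other irreducibles have multiplicity 0).

Details: The character of a tensor product is the pointwise product (chi_7 * chi_1)(C) = chi_7(C) * chi_1(C):
  {e}: (2)*(1), {r^4}: (-2)*(1), {r^1, r^7}: (-sqrt(2))*(1), {r^2, r^6}: (0)*(1), {r^3, r^5}: (sqrt(2))*(1), {s, sr^2, ...}: (0)*(1), {sr, sr^3, ...}: (0)*(1)
so (chi_7 * chi_1) takes values
  {e} -> 2, {r^4} -> -2, {r^1, r^7} -> -sqrt(2), {r^2, r^6} -> 0, {r^3, r^5} -> sqrt(2), {s, sr^2, ...} -> 0, {sr, sr^3, ...} -> 0.
Now take the inner product of this character with each irreducible chi from the table, <chi_7*chi_1, chi> = (1/16) sum_C |C| (chi_7*chi_1)(C) conj(chi(C)):
  <chi_7*chi_1, chi_1> = (1/16)[1*(2)*conj(1) + 1*(-2)*conj(1) + 2*(-sqrt(2))*conj(1) + 2*(0)*conj(1) + 2*(sqrt(2))*conj(1) + 4*(0)*conj(1) + 4*(0)*conj(1)]
      = (1/16)[(2) + (-2) + (-2*sqrt(2)) + (0) + (2*sqrt(2)) + (0) + (0)] = 0/16 = 0
  <chi_7*chi_1, chi_2> = (1/16)[1*(2)*conj(1) + 1*(-2)*conj(1) + 2*(-sqrt(2))*conj(1) + 2*(0)*conj(1) + 2*(sqrt(2))*conj(1) + 4*(0)*conj(-1) + 4*(0)*conj(-1)]
      = (1/16)[(2) + (-2) + (-2*sqrt(2)) + (0) + (2*sqrt(2)) + (0) + (0)] = 0/16 = 0
  <chi_7*chi_1, chi_3> = (1/16)[1*(2)*conj(1) + 1*(-2)*conj(1) + 2*(-sqrt(2))*conj(-1) + 2*(0)*conj(1) + 2*(sqrt(2))*conj(-1) + 4*(0)*conj(1) + 4*(0)*conj(-1)]
      = (1/16)[(2) + (-2) + (2*sqrt(2)) + (0) + (-2*sqrt(2)) + (0) + (0)] = 0/16 = 0
  <chi_7*chi_1, chi_4> = (1/16)[1*(2)*conj(1) + 1*(-2)*conj(1) + 2*(-sqrt(2))*conj(-1) + 2*(0)*conj(1) + 2*(sqrt(2))*conj(-1) + 4*(0)*conj(-1) + 4*(0)*conj(1)]
      = (1/16)[(2) + (-2) + (2*sqrt(2)) + (0) + (-2*sqrt(2)) + (0) + (0)] = 0/16 = 0
  <chi_7*chi_1, chi_5> = (1/16)[1*(2)*conj(2) + 1*(-2)*conj(-2) + 2*(-sqrt(2))*conj(sqrt(2)) + 2*(0)*conj(0) + 2*(sqrt(2))*conj(-sqrt(2)) + 4*(0)*conj(0) + 4*(0)*conj(0)]
      = (1/16)[(4) + (4) + (-4) + (0) + (-4) + (0) + (0)] = 0/16 = 0
  <chi_7*chi_1, chi_6> = (1/16)[1*(2)*conj(2) + 1*(-2)*conj(2) + 2*(-sqrt(2))*conj(0) + 2*(0)*conj(-2) + 2*(sqrt(2))*conj(0) + 4*(0)*conj(0) + 4*(0)*conj(0)]
      = (1/16)[(4) + (-4) + (0) + (0) + (0) + (0) + (0)] = 0/16 = 0
  <chi_7*chi_1, chi_7> = (1/16)[1*(2)*conj(2) + 1*(-2)*conj(-2) + 2*(-sqrt(2))*conj(-sqrt(2)) + 2*(0)*conj(0) + 2*(sqrt(2))*conj(sqrt(2)) + 4*(0)*conj(0) + 4*(0)*conj(0)]
      = (1/16)[(4) + (4) + (4) + (0) + (4) + (0) + (0)] = 16/16 = 1
Hence the multiplicities are chi_7: 1. Dimension check: dim(chi_7)*dim(chi_1) = 2*1 = 2 and sum (mult * dim) = 1*2 = 2.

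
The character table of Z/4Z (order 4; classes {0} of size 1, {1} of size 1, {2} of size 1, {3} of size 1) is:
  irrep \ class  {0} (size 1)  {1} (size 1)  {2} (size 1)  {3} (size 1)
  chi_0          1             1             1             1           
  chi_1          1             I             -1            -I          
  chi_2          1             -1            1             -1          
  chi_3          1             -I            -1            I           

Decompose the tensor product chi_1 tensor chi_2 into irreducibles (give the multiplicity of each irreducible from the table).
chi_1 tensor chi_2 = chi_3 (all other irreducibles have multiplicity 0).

Reasoning: The character of a tensor product is the pointwise product (chi_1 * chi_2)(C) = chi_1(C) * chi_2(C):
  {0}: (1)*(1), {1}: (I)*(-1), {2}: (-1)*(1), {3}: (-I)*(-1)
so (chi_1 * chi_2) takes values
  {0} -> 1, {1} -> -I, {2} -> -1, {3} -> I.
Now take the inner product of this character with each irreducible chi from the table, <chi_1*chi_2, chi> = (1/4) sum_C |C| (chi_1*chi_2)(C) conj(chi(C)):
  <chi_1*chi_2, chi_0> = (1/4)[1*(1)*conj(1) + 1*(-I)*conj(1) + 1*(-1)*conj(1) + 1*(I)*conj(1)]
      = (1/4)[(1) + (-I) + (-1) + (I)] = 0/4 = 0
  <chi_1*chi_2, chi_1> = (1/4)[1*(1)*conj(1) + 1*(-I)*conj(I) + 1*(-1)*conj(-1) + 1*(I)*conj(-I)]
      = (1/4)[(1) + (-1) + (1) + (-1)] = 0/4 = 0
  <chi_1*chi_2, chi_2> = (1/4)[1*(1)*conj(1) + 1*(-I)*conj(-1) + 1*(-1)*conj(1) + 1*(I)*conj(-1)]
      = (1/4)[(1) + (I) + (-1) + (-I)] = 0/4 = 0
  <chi_1*chi_2, chi_3> = (1/4)[1*(1)*conj(1) + 1*(-I)*conj(-I) + 1*(-1)*conj(-1) + 1*(I)*conj(I)]
      = (1/4)[(1) + (1) + (1) + (1)] = 4/4 = 1
(Exp terms are combined using exp(i*s)*conj(exp(i*t)) = exp(i*(s-t)), and sums of them are collapsed using the identity that for every m > 1 the m distinct m-th roots of unity sum to 0, e.g. 1 + exp(2*I*pi/3) + exp(-2*I*pi/3) = 0.)
Hence the multiplicities are chi_3: 1. Dimension check: dim(chi_1)*dim(chi_2) = 1*1 = 1 and sum (mult * dim) = 1*1 = 1.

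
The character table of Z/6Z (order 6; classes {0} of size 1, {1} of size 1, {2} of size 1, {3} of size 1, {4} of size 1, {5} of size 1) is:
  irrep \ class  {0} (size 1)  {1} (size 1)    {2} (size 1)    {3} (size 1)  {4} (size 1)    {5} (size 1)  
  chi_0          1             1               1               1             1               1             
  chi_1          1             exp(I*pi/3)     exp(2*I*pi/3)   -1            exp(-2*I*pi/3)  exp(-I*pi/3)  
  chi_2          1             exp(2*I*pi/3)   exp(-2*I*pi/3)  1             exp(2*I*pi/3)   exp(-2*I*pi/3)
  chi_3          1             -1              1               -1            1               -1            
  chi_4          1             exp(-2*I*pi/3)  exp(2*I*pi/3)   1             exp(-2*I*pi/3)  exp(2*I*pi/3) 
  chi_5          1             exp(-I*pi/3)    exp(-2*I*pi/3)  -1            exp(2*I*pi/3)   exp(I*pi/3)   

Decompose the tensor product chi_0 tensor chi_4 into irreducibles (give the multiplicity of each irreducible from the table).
chi_0 tensor chi_4 = chi_4 (all other irreducibles have multiplicity 0).

Argument: The character of a tensor product is the pointwise product (chi_0 * chi_4)(C) = chi_0(C) * chi_4(C):
  {0}: (1)*(1), {1}: (1)*(exp(-2*I*pi/3)), {2}: (1)*(exp(2*I*pi/3)), {3}: (1)*(1), {4}: (1)*(exp(-2*I*pi/3)), {5}: (1)*(exp(2*I*pi/3))
so (chi_0 * chi_4) takes values
  {0} -> 1, {1} -> exp(-2*I*pi/3), {2} -> exp(2*I*pi/3), {3} -> 1, {4} -> exp(-2*I*pi/3), {5} -> exp(2*I*pi/3).
Now take the inner product of this character with each irreducible chi from the table, <chi_0*chi_4, chi> = (1/6) sum_C |C| (chi_0*chi_4)(C) conj(chi(C)):
  <chi_0*chi_4, chi_0> = (1/6)[1*(1)*conj(1) + 1*(exp(-2*I*pi/3))*conj(1) + 1*(exp(2*I*pi/3))*conj(1) + 1*(1)*conj(1) + 1*(exp(-2*I*pi/3))*conj(1) + 1*(exp(2*I*pi/3))*conj(1)]
      = (1/6)[(1) + (exp(-2*I*pi/3)) + (exp(2*I*pi/3)) + (1) + (exp(-2*I*pi/3)) + (exp(2*I*pi/3))] = 0/6 = 0
  <chi_0*chi_4, chi_1> = (1/6)[1*(1)*conj(1) + 1*(exp(-2*I*pi/3))*conj(exp(I*pi/3)) + 1*(exp(2*I*pi/3))*conj(exp(2*I*pi/3)) + 1*(1)*conj(-1) + 1*(exp(-2*I*pi/3))*conj(exp(-2*I*pi/3)) + 1*(exp(2*I*pi/3))*conj(exp(-I*pi/3))]
      = (1/6)[(1) + (-1) + (1) + (-1) + (1) + (-1)] = 0/6 = 0
  <chi_0*chi_4, chi_2> = (1/6)[1*(1)*conj(1) + 1*(exp(-2*I*pi/3))*conj(exp(2*I*pi/3)) + 1*(exp(2*I*pi/3))*conj(exp(-2*I*pi/3)) + 1*(1)*conj(1) + 1*(exp(-2*I*pi/3))*conj(exp(2*I*pi/3)) + 1*(exp(2*I*pi/3))*conj(exp(-2*I*pi/3))]
      = (1/6)[(1) + (exp(2*I*pi/3)) + (exp(-2*I*pi/3)) + (1) + (exp(2*I*pi/3)) + (exp(-2*I*pi/3))] = 0/6 = 0
  <chi_0*chi_4, chi_3> = (1/6)[1*(1)*conj(1) + 1*(exp(-2*I*pi/3))*conj(-1) + 1*(exp(2*I*pi/3))*conj(1) + 1*(1)*conj(-1) + 1*(exp(-2*I*pi/3))*conj(1) + 1*(exp(2*I*pi/3))*conj(-1)]
      = (1/6)[(1) + (-exp(-2*I*pi/3)) + (exp(2*I*pi/3)) + (-1) + (exp(-2*I*pi/3)) + (-exp(2*I*pi/3))] = 0/6 = 0
  <chi_0*chi_4, chi_4> = (1/6)[1*(1)*conj(1) + 1*(exp(-2*I*pi/3))*conj(exp(-2*I*pi/3)) + 1*(exp(2*I*pi/3))*conj(exp(2*I*pi/3)) + 1*(1)*conj(1) + 1*(exp(-2*I*pi/3))*conj(exp(-2*I*pi/3)) + 1*(exp(2*I*pi/3))*conj(exp(2*I*pi/3))]
      = (1/6)[(1) + (1) + (1) + (1) + (1) + (1)] = 6/6 = 1
  <chi_0*chi_4, chi_5> = (1/6)[1*(1)*conj(1) + 1*(exp(-2*I*pi/3))*conj(exp(-I*pi/3)) + 1*(exp(2*I*pi/3))*conj(exp(-2*I*pi/3)) + 1*(1)*conj(-1) + 1*(exp(-2*I*pi/3))*conj(exp(2*I*pi/3)) + 1*(exp(2*I*pi/3))*conj(exp(I*pi/3))]
      = (1/6)[(1) + (exp(-I*pi/3)) + (exp(-2*I*pi/3)) + (-1) + (exp(2*I*pi/3)) + (exp(I*pi/3))] = 0/6 = 0
(Exp terms are combined using exp(i*s)*conj(exp(i*t)) = exp(i*(s-t)), and sums of them are collapsed using the identity that for every m > 1 the m distinct m-th roots of unity sum to 0, e.g. 1 + exp(2*I*pi/3) + exp(-2*I*pi/3) = 0.)
Hence the multiplicities are chi_4: 1. Dimension check: dim(chi_0)*dim(chi_4) = 1*1 = 1 and sum (mult * dim) = 1*1 = 1.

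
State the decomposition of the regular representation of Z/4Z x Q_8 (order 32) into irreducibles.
Each irreducible V_i of dimension d_i appears with multiplicity d_i, i.e. rho_reg = (direct sum over all irreducibles V_i) d_i V_i. The irreducible dimensions for Z/4Z x Q_8 are 1, 1, 1, 1, 1, 1, 1, 1, 1, 1, 1, 1, 1, 1, 1, 1, 2, 2, 2, 2: 16 irreducibles of dimension 1, each with multiplicity 1; 4 irreducibles of dimension 2, each with multiplicity 2. Total dimension 16*1*1 + 4*2*2 = 32 = |G|.

Solution. General theorem: in the regular representation of a finite group G, each irreducible appears with multiplicity equal to its dimension. Check: dim(rho_reg) = sum d_i^2 = 1 + 1 + 1 + 1 + 1 + 1 + 1 + 1 + 1 + 1 + 1 + 1 + 1 + 1 + 1 + 1 + 4 + 4 + 4 + 4 = 32 = |G|.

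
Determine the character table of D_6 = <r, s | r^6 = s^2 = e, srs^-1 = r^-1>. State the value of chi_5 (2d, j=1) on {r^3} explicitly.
Conjugacy classes: {e} of size 1, {r^3} of size 1, {r^1, r^5} of size 2, {r^2, r^4} of size 2, {s, sr^2, ...} of size 3, {sr, sr^3, ...} of size 3.
Character table:
  irrep \ class              {e} (size 1)  {r^3} (size 1)  {r^1, r^5} (size 2)  {r^2, r^4} (size 2)  {s, sr^2, ...} (size 3)  {sr, sr^3, ...} (size 3)
  chi_1 (triv)               1             1               1                    1                    1                        1                       
  chi_2 (sign: r->1, s->-1)  1             1               1                    1                    -1                       -1                      
  chi_3 (r->-1, s->1)        1             -1              -1                   1                    1                        -1                      
  chi_4 (r->-1, s->-1)       1             -1              -1                   1                    -1                       1                       
  chi_5 (2d, j=1)            2             -2              1                    -1                   0                        0                       
  chi_6 (2d, j=2)            2             2               -1                   -1                   0                        0                       

Spot check: chi_5 (2d, j=1) on {r^3} = -2.

D_6 has order 2*6 = 12 with 6 conjugacy classes, hence 6 irreducibles. Sum of squared dims 1 + 1 + 1 + 1 + 4 + 4 = 12 = |G|. Linear characters come from the abelianisation; the 2-dimensional irreps have character r^k -> 2*cos(2*pi*j*k/6), reflections -> 0.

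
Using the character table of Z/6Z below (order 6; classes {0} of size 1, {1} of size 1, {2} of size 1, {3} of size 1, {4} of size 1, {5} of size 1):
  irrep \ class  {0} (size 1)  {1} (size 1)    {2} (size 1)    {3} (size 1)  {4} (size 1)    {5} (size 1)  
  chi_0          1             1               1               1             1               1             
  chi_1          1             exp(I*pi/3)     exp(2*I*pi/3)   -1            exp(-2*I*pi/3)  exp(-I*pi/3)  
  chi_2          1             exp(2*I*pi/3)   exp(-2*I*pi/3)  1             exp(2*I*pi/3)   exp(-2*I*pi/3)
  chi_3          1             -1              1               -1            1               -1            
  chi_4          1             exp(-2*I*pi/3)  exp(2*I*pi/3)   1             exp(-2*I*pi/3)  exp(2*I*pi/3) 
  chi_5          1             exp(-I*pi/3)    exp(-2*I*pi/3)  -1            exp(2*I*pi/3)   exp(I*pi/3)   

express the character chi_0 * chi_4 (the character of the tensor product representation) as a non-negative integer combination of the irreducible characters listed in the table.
chi_0 tensor chi_4 = chi_4 (all other irreducibles have multiplicity 0).

Why: The character of a tensor product is the pointwise product (chi_0 * chi_4)(C) = chi_0(C) * chi_4(C):
  {0}: (1)*(1), {1}: (1)*(exp(-2*I*pi/3)), {2}: (1)*(exp(2*I*pi/3)), {3}: (1)*(1), {4}: (1)*(exp(-2*I*pi/3)), {5}: (1)*(exp(2*I*pi/3))
so (chi_0 * chi_4) takes values
  {0} -> 1, {1} -> exp(-2*I*pi/3), {2} -> exp(2*I*pi/3), {3} -> 1, {4} -> exp(-2*I*pi/3), {5} -> exp(2*I*pi/3).
Now take the inner product of this character with each irreducible chi from the table, <chi_0*chi_4, chi> = (1/6) sum_C |C| (chi_0*chi_4)(C) conj(chi(C)):
  <chi_0*chi_4, chi_0> = (1/6)[1*(1)*conj(1) + 1*(exp(-2*I*pi/3))*conj(1) + 1*(exp(2*I*pi/3))*conj(1) + 1*(1)*conj(1) + 1*(exp(-2*I*pi/3))*conj(1) + 1*(exp(2*I*pi/3))*conj(1)]
      = (1/6)[(1) + (exp(-2*I*pi/3)) + (exp(2*I*pi/3)) + (1) + (exp(-2*I*pi/3)) + (exp(2*I*pi/3))] = 0/6 = 0
  <chi_0*chi_4, chi_1> = (1/6)[1*(1)*conj(1) + 1*(exp(-2*I*pi/3))*conj(exp(I*pi/3)) + 1*(exp(2*I*pi/3))*conj(exp(2*I*pi/3)) + 1*(1)*conj(-1) + 1*(exp(-2*I*pi/3))*conj(exp(-2*I*pi/3)) + 1*(exp(2*I*pi/3))*conj(exp(-I*pi/3))]
      = (1/6)[(1) + (-1) + (1) + (-1) + (1) + (-1)] = 0/6 = 0
  <chi_0*chi_4, chi_2> = (1/6)[1*(1)*conj(1) + 1*(exp(-2*I*pi/3))*conj(exp(2*I*pi/3)) + 1*(exp(2*I*pi/3))*conj(exp(-2*I*pi/3)) + 1*(1)*conj(1) + 1*(exp(-2*I*pi/3))*conj(exp(2*I*pi/3)) + 1*(exp(2*I*pi/3))*conj(exp(-2*I*pi/3))]
      = (1/6)[(1) + (exp(2*I*pi/3)) + (exp(-2*I*pi/3)) + (1) + (exp(2*I*pi/3)) + (exp(-2*I*pi/3))] = 0/6 = 0
  <chi_0*chi_4, chi_3> = (1/6)[1*(1)*conj(1) + 1*(exp(-2*I*pi/3))*conj(-1) + 1*(exp(2*I*pi/3))*conj(1) + 1*(1)*conj(-1) + 1*(exp(-2*I*pi/3))*conj(1) + 1*(exp(2*I*pi/3))*conj(-1)]
      = (1/6)[(1) + (-exp(-2*I*pi/3)) + (exp(2*I*pi/3)) + (-1) + (exp(-2*I*pi/3)) + (-exp(2*I*pi/3))] = 0/6 = 0
  <chi_0*chi_4, chi_4> = (1/6)[1*(1)*conj(1) + 1*(exp(-2*I*pi/3))*conj(exp(-2*I*pi/3)) + 1*(exp(2*I*pi/3))*conj(exp(2*I*pi/3)) + 1*(1)*conj(1) + 1*(exp(-2*I*pi/3))*conj(exp(-2*I*pi/3)) + 1*(exp(2*I*pi/3))*conj(exp(2*I*pi/3))]
      = (1/6)[(1) + (1) + (1) + (1) + (1) + (1)] = 6/6 = 1
  <chi_0*chi_4, chi_5> = (1/6)[1*(1)*conj(1) + 1*(exp(-2*I*pi/3))*conj(exp(-I*pi/3)) + 1*(exp(2*I*pi/3))*conj(exp(-2*I*pi/3)) + 1*(1)*conj(-1) + 1*(exp(-2*I*pi/3))*conj(exp(2*I*pi/3)) + 1*(exp(2*I*pi/3))*conj(exp(I*pi/3))]
      = (1/6)[(1) + (exp(-I*pi/3)) + (exp(-2*I*pi/3)) + (-1) + (exp(2*I*pi/3)) + (exp(I*pi/3))] = 0/6 = 0
(Exp terms are combined using exp(i*s)*conj(exp(i*t)) = exp(i*(s-t)), and sums of them are collapsed using the identity that for every m > 1 the m distinct m-th roots of unity sum to 0, e.g. 1 + exp(2*I*pi/3) + exp(-2*I*pi/3) = 0.)
Hence the multiplicities are chi_4: 1. Dimension check: dim(chi_0)*dim(chi_4) = 1*1 = 1 and sum (mult * dim) = 1*1 = 1.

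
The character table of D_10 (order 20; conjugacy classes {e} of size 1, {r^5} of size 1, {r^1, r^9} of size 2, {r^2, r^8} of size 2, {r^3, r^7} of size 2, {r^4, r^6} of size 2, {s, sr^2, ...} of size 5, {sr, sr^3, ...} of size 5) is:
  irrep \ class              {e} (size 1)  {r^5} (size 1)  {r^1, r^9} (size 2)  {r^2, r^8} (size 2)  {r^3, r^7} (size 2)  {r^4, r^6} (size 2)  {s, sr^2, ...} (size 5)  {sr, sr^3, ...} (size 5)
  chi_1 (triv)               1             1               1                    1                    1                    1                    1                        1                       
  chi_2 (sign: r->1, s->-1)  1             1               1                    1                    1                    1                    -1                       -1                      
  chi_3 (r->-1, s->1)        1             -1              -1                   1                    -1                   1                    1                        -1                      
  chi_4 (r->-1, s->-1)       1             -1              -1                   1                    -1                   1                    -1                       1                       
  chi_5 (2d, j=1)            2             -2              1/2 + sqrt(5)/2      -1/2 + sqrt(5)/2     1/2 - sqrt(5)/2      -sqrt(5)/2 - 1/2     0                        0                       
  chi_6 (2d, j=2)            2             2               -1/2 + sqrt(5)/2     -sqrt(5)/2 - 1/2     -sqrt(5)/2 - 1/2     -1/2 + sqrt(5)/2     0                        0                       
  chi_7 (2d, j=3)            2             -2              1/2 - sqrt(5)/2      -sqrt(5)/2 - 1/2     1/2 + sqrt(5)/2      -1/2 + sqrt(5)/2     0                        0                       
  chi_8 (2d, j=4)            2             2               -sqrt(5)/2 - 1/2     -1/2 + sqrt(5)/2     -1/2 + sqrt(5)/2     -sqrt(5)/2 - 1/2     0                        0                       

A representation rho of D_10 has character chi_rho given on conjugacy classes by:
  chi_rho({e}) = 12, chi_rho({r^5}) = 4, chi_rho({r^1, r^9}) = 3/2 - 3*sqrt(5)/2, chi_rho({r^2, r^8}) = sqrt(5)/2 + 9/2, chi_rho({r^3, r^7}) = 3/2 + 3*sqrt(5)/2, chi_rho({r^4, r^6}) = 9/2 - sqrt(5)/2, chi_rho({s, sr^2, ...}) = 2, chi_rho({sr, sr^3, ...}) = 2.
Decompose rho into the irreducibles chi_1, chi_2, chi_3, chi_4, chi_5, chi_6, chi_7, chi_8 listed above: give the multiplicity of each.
Multiplicities: chi_1: 3, chi_2: 1, chi_3: 1, chi_4: 1, chi_5: 0, chi_6: 0, chi_7: 1, chi_8: 2.

Argument: Use <chi_rho, chi> = (1/|G|) sum_C |C| * chi_rho(C) * conj(chi(C)) with |G| = 20 for each irreducible chi in the table:
  <chi_rho, chi_1> = (1/20)[1*(12)*conj(1) + 1*(4)*conj(1) + 2*(3/2 - 3*sqrt(5)/2)*conj(1) + 2*(sqrt(5)/2 + 9/2)*conj(1) + 2*(3/2 + 3*sqrt(5)/2)*conj(1) + 2*(9/2 - sqrt(5)/2)*conj(1) + 5*(2)*conj(1) + 5*(2)*conj(1)]
      = (1/20)[(12) + (4) + (3 - 3*sqrt(5)) + (sqrt(5) + 9) + (3 + 3*sqrt(5)) + (9 - sqrt(5)) + (10) + (10)] = 60/20 = 3
  <chi_rho, chi_2> = (1/20)[1*(12)*conj(1) + 1*(4)*conj(1) + 2*(3/2 - 3*sqrt(5)/2)*conj(1) + 2*(sqrt(5)/2 + 9/2)*conj(1) + 2*(3/2 + 3*sqrt(5)/2)*conj(1) + 2*(9/2 - sqrt(5)/2)*conj(1) + 5*(2)*conj(-1) + 5*(2)*conj(-1)]
      = (1/20)[(12) + (4) + (3 - 3*sqrt(5)) + (sqrt(5) + 9) + (3 + 3*sqrt(5)) + (9 - sqrt(5)) + (-10) + (-10)] = 20/20 = 1
  <chi_rho, chi_3> = (1/20)[1*(12)*conj(1) + 1*(4)*conj(-1) + 2*(3/2 - 3*sqrt(5)/2)*conj(-1) + 2*(sqrt(5)/2 + 9/2)*conj(1) + 2*(3/2 + 3*sqrt(5)/2)*conj(-1) + 2*(9/2 - sqrt(5)/2)*conj(1) + 5*(2)*conj(1) + 5*(2)*conj(-1)]
      = (1/20)[(12) + (-4) + (-3 + 3*sqrt(5)) + (sqrt(5) + 9) + (-3*sqrt(5) - 3) + (9 - sqrt(5)) + (10) + (-10)] = 20/20 = 1
  <chi_rho, chi_4> = (1/20)[1*(12)*conj(1) + 1*(4)*conj(-1) + 2*(3/2 - 3*sqrt(5)/2)*conj(-1) + 2*(sqrt(5)/2 + 9/2)*conj(1) + 2*(3/2 + 3*sqrt(5)/2)*conj(-1) + 2*(9/2 - sqrt(5)/2)*conj(1) + 5*(2)*conj(-1) + 5*(2)*conj(1)]
      = (1/20)[(12) + (-4) + (-3 + 3*sqrt(5)) + (sqrt(5) + 9) + (-3*sqrt(5) - 3) + (9 - sqrt(5)) + (-10) + (10)] = 20/20 = 1
  <chi_rho, chi_5> = (1/20)[1*(12)*conj(2) + 1*(4)*conj(-2) + 2*(3/2 - 3*sqrt(5)/2)*conj(1/2 + sqrt(5)/2) + 2*(sqrt(5)/2 + 9/2)*conj(-1/2 + sqrt(5)/2) + 2*(3/2 + 3*sqrt(5)/2)*conj(1/2 - sqrt(5)/2) + 2*(9/2 - sqrt(5)/2)*conj(-sqrt(5)/2 - 1/2) + 5*(2)*conj(0) + 5*(2)*conj(0)]
      = (1/20)[(24) + (-8) + (-6) + (-2 + 4*sqrt(5)) + (-6) + (-4*sqrt(5) - 2) + (0) + (0)] = 0/20 = 0
  <chi_rho, chi_6> = (1/20)[1*(12)*conj(2) + 1*(4)*conj(2) + 2*(3/2 - 3*sqrt(5)/2)*conj(-1/2 + sqrt(5)/2) + 2*(sqrt(5)/2 + 9/2)*conj(-sqrt(5)/2 - 1/2) + 2*(3/2 + 3*sqrt(5)/2)*conj(-sqrt(5)/2 - 1/2) + 2*(9/2 - sqrt(5)/2)*conj(-1/2 + sqrt(5)/2) + 5*(2)*conj(0) + 5*(2)*conj(0)]
      = (1/20)[(24) + (8) + (-9 + 3*sqrt(5)) + (-5*sqrt(5) - 7) + (-9 - 3*sqrt(5)) + (-7 + 5*sqrt(5)) + (0) + (0)] = 0/20 = 0
  <chi_rho, chi_7> = (1/20)[1*(12)*conj(2) + 1*(4)*conj(-2) + 2*(3/2 - 3*sqrt(5)/2)*conj(1/2 - sqrt(5)/2) + 2*(sqrt(5)/2 + 9/2)*conj(-sqrt(5)/2 - 1/2) + 2*(3/2 + 3*sqrt(5)/2)*conj(1/2 + sqrt(5)/2) + 2*(9/2 - sqrt(5)/2)*conj(-1/2 + sqrt(5)/2) + 5*(2)*conj(0) + 5*(2)*conj(0)]
      = (1/20)[(24) + (-8) + (9 - 3*sqrt(5)) + (-5*sqrt(5) - 7) + (3*sqrt(5) + 9) + (-7 + 5*sqrt(5)) + (0) + (0)] = 20/20 = 1
  <chi_rho, chi_8> = (1/20)[1*(12)*conj(2) + 1*(4)*conj(2) + 2*(3/2 - 3*sqrt(5)/2)*conj(-sqrt(5)/2 - 1/2) + 2*(sqrt(5)/2 + 9/2)*conj(-1/2 + sqrt(5)/2) + 2*(3/2 + 3*sqrt(5)/2)*conj(-1/2 + sqrt(5)/2) + 2*(9/2 - sqrt(5)/2)*conj(-sqrt(5)/2 - 1/2) + 5*(2)*conj(0) + 5*(2)*conj(0)]
      = (1/20)[(24) + (8) + (6) + (-2 + 4*sqrt(5)) + (6) + (-4*sqrt(5) - 2) + (0) + (0)] = 40/20 = 2
Dimension check: dim(rho) = sum (mult * dim) = 3*1 + 1*1 + 1*1 + 1*1 + 0*2 + 0*2 + 1*2 + 2*2 = 12 = chi_rho(e) = 12.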